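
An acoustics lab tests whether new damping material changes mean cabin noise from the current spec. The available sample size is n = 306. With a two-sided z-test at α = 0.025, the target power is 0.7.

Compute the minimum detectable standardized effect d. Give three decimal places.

Required noncentrality: δ = z_{0.0125} + z_{0.30} = 2.241 + 0.524 = 2.766.
(The second rejection-region term Φ(−δ − z_{α/2}) is negligible and dropped.)
δ = d·√n ⇒ d = δ/√n = 2.766/√306 = 0.1581.

d ≈ 0.158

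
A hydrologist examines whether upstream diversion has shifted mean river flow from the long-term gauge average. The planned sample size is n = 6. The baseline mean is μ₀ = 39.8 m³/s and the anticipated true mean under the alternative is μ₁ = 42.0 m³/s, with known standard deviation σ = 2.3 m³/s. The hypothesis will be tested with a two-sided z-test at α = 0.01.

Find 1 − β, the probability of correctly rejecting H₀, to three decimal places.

Standardized effect: d = |μ₁ − μ₀| / σ = |42.0 − 39.8| / 2.3 = 0.9565
Noncentrality parameter: δ = d·√n = 0.9565 × √6 = 2.3430
Critical value for a two-sided test at α = 0.01: z_{α/2} = 2.576.
Power = Φ(δ − 2.576) + Φ(−δ − 2.576) = Φ(-0.233) + Φ(-4.919) = 0.4079 + 0.0000 = 0.4079.

Power ≈ 0.408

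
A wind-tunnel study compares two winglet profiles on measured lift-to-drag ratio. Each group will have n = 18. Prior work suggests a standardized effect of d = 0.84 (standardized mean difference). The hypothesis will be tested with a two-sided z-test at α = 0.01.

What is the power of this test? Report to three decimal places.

Power ≈ 0.478

Noncentrality parameter: δ = d·√(n/2) = 0.84 × √(18/2) = 2.5200
Two-sided α = 0.01 → critical value z_{0.005} = 2.576.
Power = Φ(δ − 2.576) + Φ(−δ − 2.576) = Φ(-0.056) + Φ(-5.096) = 0.4777 + 0.0000 = 0.4777.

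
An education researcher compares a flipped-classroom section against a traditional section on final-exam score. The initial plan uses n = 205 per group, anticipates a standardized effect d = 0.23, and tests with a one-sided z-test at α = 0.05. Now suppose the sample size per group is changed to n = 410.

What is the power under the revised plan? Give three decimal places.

Power ≈ 0.950

With n = 410 per group: δ = d·√(n/2) = 0.23 × √(410/2) = 3.2931. Critical value z_{0.05} = 1.645.
Revised power = P(Z > 1.645 − δ) = Φ(1.648) = 0.9503.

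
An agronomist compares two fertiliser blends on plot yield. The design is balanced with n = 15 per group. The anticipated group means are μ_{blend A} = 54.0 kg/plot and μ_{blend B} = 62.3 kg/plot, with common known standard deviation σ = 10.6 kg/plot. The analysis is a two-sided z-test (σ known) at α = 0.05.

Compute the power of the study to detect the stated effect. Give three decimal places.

Power ≈ 0.573

Standardized effect: d = |μ_{blend A} − μ_{blend B}| / σ = |54.0 − 62.3| / 10.6 = 0.7830
Noncentrality parameter: δ = d·√(n/2) = 0.7830 × √(15/2) = 2.1444
Critical value for a two-sided test at α = 0.05: z_{α/2} = 1.960.
Power = Φ(δ − 1.960) + Φ(−δ − 1.960) = Φ(0.184) + Φ(-4.104) = 0.5732 + 0.0000 = 0.5732.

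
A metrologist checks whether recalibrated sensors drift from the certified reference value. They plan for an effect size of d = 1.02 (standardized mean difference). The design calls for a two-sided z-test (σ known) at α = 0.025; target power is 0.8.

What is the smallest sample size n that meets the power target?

For power 0.8 need Φ(δ − z_{0.0125}) = 0.8, so δ = z_{0.0125} + z_{0.20} = 2.241 + 0.842 = 3.083.
(For δ > 0 the lower-tail rejection region contributes negligibly to power, so the one-term inversion is standard.)
δ = d·√n ⇒ n = (δ/d)² = (3.083 / 1.02)² = 9.14.
Round up to the next whole unit.

n = 10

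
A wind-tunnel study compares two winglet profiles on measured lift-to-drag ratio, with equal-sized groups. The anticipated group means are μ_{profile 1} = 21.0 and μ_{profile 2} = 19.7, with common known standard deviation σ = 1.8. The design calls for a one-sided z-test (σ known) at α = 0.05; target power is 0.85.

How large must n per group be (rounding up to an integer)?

n = 28 per group

Standardized effect: d = |μ_{profile 1} − μ_{profile 2}| / σ = |21.0 − 19.7| / 1.8 = 0.7222
Set Φ(δ − 1.645) = 0.85; then δ − 1.645 = Φ⁻¹(0.85) = 1.036, giving δ = 2.681.
δ = d·√(n/2) ⇒ n = 2(δ/d)² = 2 × (2.681 / 0.7222)² = 27.57.
Round up to the next whole unit.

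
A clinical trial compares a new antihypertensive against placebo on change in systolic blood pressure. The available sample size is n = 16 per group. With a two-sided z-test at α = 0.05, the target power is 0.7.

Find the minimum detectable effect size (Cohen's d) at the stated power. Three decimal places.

Need Φ(δ − 1.960) = 0.7, so δ = 1.960 + 0.524 = 2.484.
(The second rejection-region term Φ(−δ − z_{α/2}) is negligible and dropped.)
δ = d·√(n/2) ⇒ d = δ/√(n/2) = 2.484/√(16/2) = 0.8784.

d ≈ 0.878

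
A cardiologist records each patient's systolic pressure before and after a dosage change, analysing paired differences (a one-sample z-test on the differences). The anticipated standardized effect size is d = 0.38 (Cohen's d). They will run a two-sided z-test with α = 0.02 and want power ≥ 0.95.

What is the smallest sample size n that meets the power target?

For power 0.95 need Φ(δ − z_{0.01}) = 0.95, so δ = z_{0.01} + z_{0.05} = 2.326 + 1.645 = 3.971.
(For δ > 0 the lower-tail rejection region contributes negligibly to power, so the one-term inversion is standard.)
δ = d·√n ⇒ n = (δ/d)² = (3.971 / 0.38)² = 109.21.
Rounding up, n = 110.

n = 110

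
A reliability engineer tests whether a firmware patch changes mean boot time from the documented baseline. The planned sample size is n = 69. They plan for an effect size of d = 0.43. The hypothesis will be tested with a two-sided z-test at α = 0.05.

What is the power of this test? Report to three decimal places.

Power ≈ 0.947

Noncentrality parameter: λ = d·√n = 0.43 × √69 = 3.5718
Two-sided α = 0.05 → critical value z_{0.025} = 1.960.
Power = Φ(λ − 1.960) + Φ(−λ − 1.960) = Φ(1.612) + Φ(-5.532) = 0.9465 + 0.0000 = 0.9465.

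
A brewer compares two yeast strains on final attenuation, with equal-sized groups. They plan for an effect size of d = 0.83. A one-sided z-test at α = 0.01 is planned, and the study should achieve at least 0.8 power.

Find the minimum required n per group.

Set Φ(δ − 2.326) = 0.8; then δ − 2.326 = Φ⁻¹(0.8) = 0.842, giving δ = 3.168.
δ = d·√(n/2) ⇒ n = 2(δ/d)² = 2 × (3.168 / 0.83)² = 29.14.
Rounding up, n = 30 per group.

n = 30 per group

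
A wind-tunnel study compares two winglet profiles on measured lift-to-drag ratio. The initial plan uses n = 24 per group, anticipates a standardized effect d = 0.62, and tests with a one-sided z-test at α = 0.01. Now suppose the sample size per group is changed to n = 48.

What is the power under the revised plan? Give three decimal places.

Power ≈ 0.761

With n = 48 per group: δ = d·√(n/2) = 0.62 × √(48/2) = 3.0374. Critical value z_{0.01} = 2.326.
Revised power = P(Z > 2.326 − δ) = Φ(0.711) = 0.7615.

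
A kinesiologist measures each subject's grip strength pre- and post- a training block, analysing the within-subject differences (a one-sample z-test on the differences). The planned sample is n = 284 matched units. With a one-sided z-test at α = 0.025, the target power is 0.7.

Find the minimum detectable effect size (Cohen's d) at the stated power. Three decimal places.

Required noncentrality: δ = z_{0.025} + z_{0.30} = 1.960 + 0.524 = 2.484.
δ = d·√n ⇒ d = δ/√n = 2.484/√284 = 0.1474.

d ≈ 0.147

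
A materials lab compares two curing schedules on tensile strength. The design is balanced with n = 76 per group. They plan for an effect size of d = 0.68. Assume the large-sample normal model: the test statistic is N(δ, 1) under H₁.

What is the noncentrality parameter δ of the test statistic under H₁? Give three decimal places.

The noncentrality parameter scales effect size by the design's sample-size factor: δ = d·√(n/2) = 0.68 × √(76/2) = 4.1918

δ ≈ 4.192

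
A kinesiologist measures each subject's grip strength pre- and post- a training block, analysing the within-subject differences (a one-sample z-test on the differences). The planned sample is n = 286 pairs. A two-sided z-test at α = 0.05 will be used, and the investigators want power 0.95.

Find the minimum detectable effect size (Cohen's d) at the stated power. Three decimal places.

d ≈ 0.213

Required noncentrality: δ = z_{0.025} + z_{0.05} = 1.960 + 1.645 = 3.605.
(Lower-tail contribution to power is negligible for δ > 0.)
δ = d·√n ⇒ d = δ/√n = 3.605/√286 = 0.2132.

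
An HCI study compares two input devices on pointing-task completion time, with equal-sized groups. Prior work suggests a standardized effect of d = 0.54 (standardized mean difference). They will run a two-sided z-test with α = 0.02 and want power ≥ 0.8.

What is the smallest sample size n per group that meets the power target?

n = 69 per group

For power 0.8 need Φ(δ − z_{0.01}) = 0.8, so δ = z_{0.01} + z_{0.20} = 2.326 + 0.842 = 3.168.
(For δ > 0 the lower-tail rejection region contributes negligibly to power, so the one-term inversion is standard.)
δ = d·√(n/2) ⇒ n = 2(δ/d)² = 2 × (3.168 / 0.54)² = 68.83.
Round up to the next whole unit.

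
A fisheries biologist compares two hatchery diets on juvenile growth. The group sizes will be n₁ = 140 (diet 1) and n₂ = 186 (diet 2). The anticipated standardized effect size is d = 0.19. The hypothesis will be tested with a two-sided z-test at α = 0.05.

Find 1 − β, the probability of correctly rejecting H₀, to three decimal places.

Power ≈ 0.397

Noncentrality parameter: δ = d / √(1/n₁ + 1/n₂) = 0.19 / √(1/140 + 1/186) = 1.6981
Two-sided α = 0.05 → critical value z_{0.025} = 1.960.
Power = Φ(δ − 1.960) + Φ(−δ − 1.960) = Φ(-0.262) + Φ(-3.658) = 0.3967 + 0.0001 = 0.3968.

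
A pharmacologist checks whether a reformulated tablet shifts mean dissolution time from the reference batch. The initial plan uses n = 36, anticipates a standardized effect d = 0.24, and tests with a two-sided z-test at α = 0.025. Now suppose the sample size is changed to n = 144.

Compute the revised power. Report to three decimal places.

Power ≈ 0.738

With n = 144: δ = d·√n = 0.24 × √144 = 2.8800. Critical value z_{0.0125} = 2.241.
Revised power = Φ(δ − 2.241) + Φ(−δ − 2.241) = Φ(0.639) + Φ(-5.121) = 0.7385 + 0.0000 = 0.7385.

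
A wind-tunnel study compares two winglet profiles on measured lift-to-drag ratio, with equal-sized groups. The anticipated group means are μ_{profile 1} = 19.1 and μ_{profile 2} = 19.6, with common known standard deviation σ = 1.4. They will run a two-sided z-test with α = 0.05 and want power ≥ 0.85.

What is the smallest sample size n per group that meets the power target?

n = 141 per group

Standardized effect: d = |μ_{profile 1} − μ_{profile 2}| / σ = |19.1 − 19.6| / 1.4 = 0.3571
Set Φ(δ − 1.960) = 0.85; then δ − 1.960 = Φ⁻¹(0.85) = 1.036, giving δ = 2.996.
(For δ > 0 the lower-tail rejection region contributes negligibly to power, so the one-term inversion is standard.)
δ = d·√(n/2) ⇒ n = 2(δ/d)² = 2 × (2.996 / 0.3571)² = 140.78.
Rounding up, n = 141 per group.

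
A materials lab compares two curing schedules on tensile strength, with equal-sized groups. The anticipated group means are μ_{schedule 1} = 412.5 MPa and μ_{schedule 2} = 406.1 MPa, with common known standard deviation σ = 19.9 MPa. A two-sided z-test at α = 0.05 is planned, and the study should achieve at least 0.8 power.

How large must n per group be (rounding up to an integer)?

n = 152 per group

Standardized effect: d = |μ_{schedule 1} − μ_{schedule 2}| / σ = |412.5 − 406.1| / 19.9 = 0.3216
For power 0.8 need Φ(δ − z_{0.025}) = 0.8, so δ = z_{0.025} + z_{0.20} = 1.960 + 0.842 = 2.802.
(Ignoring the negligible lower-tail rejection probability gives the usual closed-form inversion.)
δ = d·√(n/2) ⇒ n = 2(δ/d)² = 2 × (2.802 / 0.3216)² = 151.77.
Round up to the next whole unit.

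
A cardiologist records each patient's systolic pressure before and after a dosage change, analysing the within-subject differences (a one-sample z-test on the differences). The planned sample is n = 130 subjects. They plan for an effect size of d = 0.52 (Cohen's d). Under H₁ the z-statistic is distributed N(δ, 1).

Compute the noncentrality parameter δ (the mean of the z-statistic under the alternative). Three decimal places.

δ ≈ 5.929

The noncentrality parameter scales effect size by the design's sample-size factor: δ = d·√n = 0.52 × √130 = 5.9289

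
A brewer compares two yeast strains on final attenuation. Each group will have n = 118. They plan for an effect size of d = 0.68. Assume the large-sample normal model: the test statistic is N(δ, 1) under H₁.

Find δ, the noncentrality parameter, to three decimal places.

δ = d·√(n/2) = 0.68 × √(118/2) = 5.2232

δ ≈ 5.223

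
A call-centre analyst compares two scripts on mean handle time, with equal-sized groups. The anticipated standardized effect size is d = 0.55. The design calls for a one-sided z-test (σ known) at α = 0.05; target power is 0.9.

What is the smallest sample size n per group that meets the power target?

Set Φ(δ − 1.645) = 0.9; then δ − 1.645 = Φ⁻¹(0.9) = 1.282, giving δ = 2.926.
δ = d·√(n/2) ⇒ n = 2(δ/d)² = 2 × (2.926 / 0.55)² = 56.62.
Rounding up, n = 57 per group.

n = 57 per group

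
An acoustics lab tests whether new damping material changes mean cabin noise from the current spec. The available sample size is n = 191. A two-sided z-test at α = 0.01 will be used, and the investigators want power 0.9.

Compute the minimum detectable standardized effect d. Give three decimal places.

Need Φ(δ − 2.576) = 0.9, so δ = 2.576 + 1.282 = 3.857.
(The second rejection-region term Φ(−δ − z_{α/2}) is negligible and dropped.)
δ = d·√n ⇒ d = δ/√n = 3.857/√191 = 0.2791.

d ≈ 0.279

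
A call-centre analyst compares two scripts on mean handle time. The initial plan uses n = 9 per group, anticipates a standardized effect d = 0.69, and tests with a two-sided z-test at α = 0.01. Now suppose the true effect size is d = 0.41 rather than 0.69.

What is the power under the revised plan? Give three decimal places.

With d = 0.41: δ = d·√(n/2) = 0.41 × √(9/2) = 0.8697. Critical value z_{0.005} = 2.576.
Revised power = Φ(δ − 2.576) + Φ(−δ − 2.576) = Φ(-1.706) + Φ(-3.446) = 0.0440 + 0.0003 = 0.0443.

Power ≈ 0.044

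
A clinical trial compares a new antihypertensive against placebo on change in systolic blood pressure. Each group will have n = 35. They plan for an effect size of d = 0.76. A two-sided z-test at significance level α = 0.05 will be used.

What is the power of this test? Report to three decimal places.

Noncentrality parameter: δ = d·√(n/2) = 0.76 × √(35/2) = 3.1793
Two-sided α = 0.05 → critical value z_{0.025} = 1.960.
Power = Φ(δ − 1.960) + Φ(−δ − 1.960) = Φ(1.219) + Φ(-5.139) = 0.8886 + 0.0000 = 0.8886.

Power ≈ 0.889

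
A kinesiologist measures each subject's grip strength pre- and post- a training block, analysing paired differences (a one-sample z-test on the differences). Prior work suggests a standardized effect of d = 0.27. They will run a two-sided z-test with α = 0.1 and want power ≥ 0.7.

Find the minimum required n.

n = 65

Set Φ(δ − 1.645) = 0.7; then δ − 1.645 = Φ⁻¹(0.7) = 0.524, giving δ = 2.169.
(Ignoring the negligible lower-tail rejection probability gives the usual closed-form inversion.)
δ = d·√n ⇒ n = (δ/d)² = (2.169 / 0.27)² = 64.55.
Rounding up, n = 65.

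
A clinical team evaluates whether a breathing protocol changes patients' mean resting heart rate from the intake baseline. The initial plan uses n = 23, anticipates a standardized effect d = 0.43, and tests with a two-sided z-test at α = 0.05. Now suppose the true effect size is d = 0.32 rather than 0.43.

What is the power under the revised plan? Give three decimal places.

Power ≈ 0.336

With d = 0.32: δ = d·√n = 0.32 × √23 = 1.5347. Critical value z_{0.025} = 1.960.
Revised power = Φ(δ − 1.960) + Φ(−δ − 1.960) = Φ(-0.425) + Φ(-3.495) = 0.3353 + 0.0002 = 0.3355.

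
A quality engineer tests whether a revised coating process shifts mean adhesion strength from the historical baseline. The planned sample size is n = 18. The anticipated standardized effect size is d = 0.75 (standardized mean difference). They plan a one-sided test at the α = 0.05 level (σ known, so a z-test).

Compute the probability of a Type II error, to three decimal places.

Noncentrality parameter: δ = d·√n = 0.75 × √18 = 3.1820
Critical value for a one-sided test at α = 0.05: z_α = 1.645.
Power = P(Z > 1.645 − δ) = Φ(1.537) = 0.9379.
Type II error: β = 1 − power = 1 − 0.9379 = 0.0621.

β ≈ 0.062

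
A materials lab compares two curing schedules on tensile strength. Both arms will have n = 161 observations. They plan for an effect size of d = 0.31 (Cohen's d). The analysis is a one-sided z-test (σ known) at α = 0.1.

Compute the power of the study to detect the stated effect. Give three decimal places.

Noncentrality parameter: δ = d·√(n/2) = 0.31 × √(161/2) = 2.7814
Critical value for a one-sided test at α = 0.1: z_α = 1.282.
Power = P(Z > 1.282 − δ) = Φ(1.500) = 0.9332.

Power ≈ 0.933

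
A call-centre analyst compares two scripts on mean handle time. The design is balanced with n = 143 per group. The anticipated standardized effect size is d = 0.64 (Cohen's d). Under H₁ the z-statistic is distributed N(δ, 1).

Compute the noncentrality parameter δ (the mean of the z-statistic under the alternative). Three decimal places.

δ ≈ 5.412

δ = d·√(n/2) = 0.64 × √(143/2) = 5.4117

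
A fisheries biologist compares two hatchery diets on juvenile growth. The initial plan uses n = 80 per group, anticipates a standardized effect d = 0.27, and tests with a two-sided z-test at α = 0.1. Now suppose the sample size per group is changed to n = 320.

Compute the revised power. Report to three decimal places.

Power ≈ 0.962

With n = 320 per group: δ = d·√(n/2) = 0.27 × √(320/2) = 3.4153. Critical value z_{0.05} = 1.645.
Revised power = Φ(δ − 1.645) + Φ(−δ − 1.645) = Φ(1.770) + Φ(-5.060) = 0.9617 + 0.0000 = 0.9617.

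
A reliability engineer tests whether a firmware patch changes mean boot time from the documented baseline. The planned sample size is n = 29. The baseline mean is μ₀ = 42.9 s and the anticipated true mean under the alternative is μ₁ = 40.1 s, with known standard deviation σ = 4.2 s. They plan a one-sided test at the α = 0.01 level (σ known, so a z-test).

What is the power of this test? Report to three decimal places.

Power ≈ 0.897

Standardized effect: d = |μ₁ − μ₀| / σ = |40.1 − 42.9| / 4.2 = 0.6667
Noncentrality parameter: δ = d·√n = 0.6667 × √29 = 3.5901
Critical value for a one-sided test at α = 0.01: z_α = 2.326.
Power = P(Z > 2.326 − δ) = Φ(1.264) = 0.8968.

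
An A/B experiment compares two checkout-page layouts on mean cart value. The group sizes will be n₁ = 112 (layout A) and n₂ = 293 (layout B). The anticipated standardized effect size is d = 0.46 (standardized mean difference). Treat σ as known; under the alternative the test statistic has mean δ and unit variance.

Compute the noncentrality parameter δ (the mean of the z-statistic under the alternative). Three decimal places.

δ = d / √(1/n₁ + 1/n₂) = 0.46 / √(1/112 + 1/293) = 4.1407

δ ≈ 4.141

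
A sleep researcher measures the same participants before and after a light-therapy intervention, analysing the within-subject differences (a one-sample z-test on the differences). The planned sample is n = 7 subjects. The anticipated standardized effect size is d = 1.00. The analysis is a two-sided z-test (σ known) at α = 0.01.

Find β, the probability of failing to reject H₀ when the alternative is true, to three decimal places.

β ≈ 0.472

Noncentrality parameter: δ = d·√n = 1.00 × √7 = 2.6458
Two-sided α = 0.01 → critical value z_{0.005} = 2.576.
Power = Φ(δ − 2.576) + Φ(−δ − 2.576) = Φ(0.070) + Φ(-5.222) = 0.5279 + 0.0000 = 0.5279.
Type II error: β = 1 − power = 1 − 0.5279 = 0.4721.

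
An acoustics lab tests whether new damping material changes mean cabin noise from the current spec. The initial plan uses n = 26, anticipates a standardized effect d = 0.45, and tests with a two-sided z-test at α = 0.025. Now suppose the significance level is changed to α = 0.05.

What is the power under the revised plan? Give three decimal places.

δ = d·√n = 0.45 × √26 = 2.2946 (unchanged). New critical value: z_{0.025} = 1.960.
Revised power = Φ(δ − 1.960) + Φ(−δ − 1.960) = Φ(0.335) + Φ(-4.255) = 0.6310 + 0.0000 = 0.6310.

Power ≈ 0.631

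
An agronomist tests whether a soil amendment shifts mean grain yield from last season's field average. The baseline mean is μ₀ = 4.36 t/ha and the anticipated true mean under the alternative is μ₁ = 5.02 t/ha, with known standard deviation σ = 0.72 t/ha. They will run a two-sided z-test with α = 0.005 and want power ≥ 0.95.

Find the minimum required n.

n = 24

Standardized effect: d = |μ₁ − μ₀| / σ = |5.02 − 4.36| / 0.72 = 0.9167
Set Φ(δ − 2.807) = 0.95; then δ − 2.807 = Φ⁻¹(0.95) = 1.645, giving δ = 4.452.
(Ignoring the negligible lower-tail rejection probability gives the usual closed-form inversion.)
δ = d·√n ⇒ n = (δ/d)² = (4.452 / 0.9167)² = 23.59.
Round up to the next whole unit.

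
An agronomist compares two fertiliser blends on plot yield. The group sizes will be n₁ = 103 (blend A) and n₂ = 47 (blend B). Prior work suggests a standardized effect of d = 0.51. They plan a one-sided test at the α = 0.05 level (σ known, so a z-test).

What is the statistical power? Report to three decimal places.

Noncentrality parameter: δ = d / √(1/n₁ + 1/n₂) = 0.51 / √(1/103 + 1/47) = 2.8973
Critical value for a one-sided test at α = 0.05: z_α = 1.645.
Power = Φ(δ − 1.645) = Φ(1.252) = 0.8948.

Power ≈ 0.895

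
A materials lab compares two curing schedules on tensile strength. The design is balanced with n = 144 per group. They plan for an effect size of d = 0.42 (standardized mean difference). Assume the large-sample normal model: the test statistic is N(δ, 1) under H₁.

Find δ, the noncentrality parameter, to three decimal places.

The noncentrality parameter scales effect size by the design's sample-size factor: δ = d·√(n/2) = 0.42 × √(144/2) = 3.5638

δ ≈ 3.564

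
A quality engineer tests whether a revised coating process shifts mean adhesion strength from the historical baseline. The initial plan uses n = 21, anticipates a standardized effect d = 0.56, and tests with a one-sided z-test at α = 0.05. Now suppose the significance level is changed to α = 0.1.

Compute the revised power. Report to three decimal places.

δ = d·√n = 0.56 × √21 = 2.5662 (unchanged). New critical value: z_{0.1} = 1.282.
Revised power = P(Z > 1.282 − δ) = Φ(1.285) = 0.9005.

Power ≈ 0.901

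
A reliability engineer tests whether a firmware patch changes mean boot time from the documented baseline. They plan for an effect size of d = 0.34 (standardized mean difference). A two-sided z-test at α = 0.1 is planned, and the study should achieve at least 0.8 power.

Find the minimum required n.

n = 54

For power 0.8 need Φ(δ − z_{0.05}) = 0.8, so δ = z_{0.05} + z_{0.20} = 1.645 + 0.842 = 2.486.
(The Φ(−δ − z_{α/2}) term is vanishingly small for δ > 0 and is dropped in the standard sample-size formula.)
δ = d·√n ⇒ n = (δ/d)² = (2.486 / 0.34)² = 53.48.
Rounding up, n = 54.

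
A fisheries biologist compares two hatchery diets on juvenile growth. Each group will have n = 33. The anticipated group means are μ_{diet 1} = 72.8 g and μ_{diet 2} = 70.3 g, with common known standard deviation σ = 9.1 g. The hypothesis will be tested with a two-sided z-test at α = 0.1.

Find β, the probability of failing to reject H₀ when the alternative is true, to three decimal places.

β ≈ 0.699

Standardized effect: d = |μ_{diet 1} − μ_{diet 2}| / σ = |72.8 − 70.3| / 9.1 = 0.2747
Noncentrality parameter: δ = d·√(n/2) = 0.2747 × √(33/2) = 1.1159
Critical value for a two-sided test at α = 0.1: z_{α/2} = 1.645.
Power = Φ(δ − 1.645) + Φ(−δ − 1.645) = Φ(-0.529) + Φ(-2.761) = 0.2984 + 0.0029 = 0.3013.
Type II error: β = 1 − power = 1 − 0.3013 = 0.6987.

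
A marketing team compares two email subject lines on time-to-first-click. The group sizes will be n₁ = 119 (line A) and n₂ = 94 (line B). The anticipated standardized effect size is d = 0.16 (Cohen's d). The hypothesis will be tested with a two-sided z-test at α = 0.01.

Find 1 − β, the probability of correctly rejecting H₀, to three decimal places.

Noncentrality parameter: δ = d / √(1/n₁ + 1/n₂) = 0.16 / √(1/119 + 1/94) = 1.1595
Two-sided α = 0.01 → critical value z_{0.005} = 2.576.
Power = Φ(δ − 2.576) + Φ(−δ − 2.576) = Φ(-1.416) + Φ(-3.735) = 0.0783 + 0.0001 = 0.0784.

Power ≈ 0.078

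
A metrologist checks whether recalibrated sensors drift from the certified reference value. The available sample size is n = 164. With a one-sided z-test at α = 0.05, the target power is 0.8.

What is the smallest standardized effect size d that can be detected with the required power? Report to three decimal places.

d ≈ 0.194

Required noncentrality: δ = z_{0.05} + z_{0.20} = 1.645 + 0.842 = 2.486.
δ = d·√n ⇒ d = δ/√n = 2.486/√164 = 0.1942.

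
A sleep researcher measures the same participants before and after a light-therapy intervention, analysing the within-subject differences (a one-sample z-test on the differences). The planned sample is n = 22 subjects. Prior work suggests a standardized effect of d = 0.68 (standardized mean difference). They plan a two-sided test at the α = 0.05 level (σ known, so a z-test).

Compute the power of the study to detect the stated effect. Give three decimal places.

Noncentrality parameter: δ = d·√n = 0.68 × √22 = 3.1895
Critical value for a two-sided test at α = 0.05: z_{α/2} = 1.960.
Power = Φ(δ − 1.960) + Φ(−δ − 1.960) = Φ(1.230) + Φ(-5.149) = 0.8906 + 0.0000 = 0.8906.

Power ≈ 0.891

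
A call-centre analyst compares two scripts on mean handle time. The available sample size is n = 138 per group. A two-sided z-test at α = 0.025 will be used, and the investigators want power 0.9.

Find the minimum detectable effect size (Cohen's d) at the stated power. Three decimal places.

Need Φ(δ − 2.241) = 0.9, so δ = 2.241 + 1.282 = 3.523.
(Lower-tail contribution to power is negligible for δ > 0.)
δ = d·√(n/2) ⇒ d = δ/√(n/2) = 3.523/√(138/2) = 0.4241.

d ≈ 0.424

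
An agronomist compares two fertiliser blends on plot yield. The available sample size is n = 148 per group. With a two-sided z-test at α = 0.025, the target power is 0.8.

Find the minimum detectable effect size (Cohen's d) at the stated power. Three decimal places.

d ≈ 0.358

Required noncentrality: δ = z_{0.0125} + z_{0.20} = 2.241 + 0.842 = 3.083.
(The second rejection-region term Φ(−δ − z_{α/2}) is negligible and dropped.)
δ = d·√(n/2) ⇒ d = δ/√(n/2) = 3.083/√(148/2) = 0.3584.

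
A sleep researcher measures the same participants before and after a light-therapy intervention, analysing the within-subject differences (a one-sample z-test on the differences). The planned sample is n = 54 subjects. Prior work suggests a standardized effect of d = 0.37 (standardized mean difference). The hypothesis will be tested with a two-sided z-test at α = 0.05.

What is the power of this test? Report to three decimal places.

Power ≈ 0.776

Noncentrality parameter: λ = d·√n = 0.37 × √54 = 2.7189
Two-sided α = 0.05 → critical value z_{0.025} = 1.960.
Power = Φ(λ − 1.960) + Φ(−λ − 1.960) = Φ(0.759) + Φ(-4.679) = 0.7761 + 0.0000 = 0.7761.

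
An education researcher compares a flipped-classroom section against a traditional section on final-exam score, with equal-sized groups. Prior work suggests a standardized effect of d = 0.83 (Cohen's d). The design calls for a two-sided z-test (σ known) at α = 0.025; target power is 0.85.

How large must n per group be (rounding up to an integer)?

Set Φ(δ − 2.241) = 0.85; then δ − 2.241 = Φ⁻¹(0.85) = 1.036, giving δ = 3.278.
(For δ > 0 the lower-tail rejection region contributes negligibly to power, so the one-term inversion is standard.)
δ = d·√(n/2) ⇒ n = 2(δ/d)² = 2 × (3.278 / 0.83)² = 31.19.
Rounding up, n = 32 per group.

n = 32 per group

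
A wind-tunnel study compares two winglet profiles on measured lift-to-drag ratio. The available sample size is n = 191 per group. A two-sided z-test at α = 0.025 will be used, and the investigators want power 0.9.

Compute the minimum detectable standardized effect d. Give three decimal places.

d ≈ 0.361

Required noncentrality: δ = z_{0.0125} + z_{0.10} = 2.241 + 1.282 = 3.523.
(Lower-tail contribution to power is negligible for δ > 0.)
δ = d·√(n/2) ⇒ d = δ/√(n/2) = 3.523/√(191/2) = 0.3605.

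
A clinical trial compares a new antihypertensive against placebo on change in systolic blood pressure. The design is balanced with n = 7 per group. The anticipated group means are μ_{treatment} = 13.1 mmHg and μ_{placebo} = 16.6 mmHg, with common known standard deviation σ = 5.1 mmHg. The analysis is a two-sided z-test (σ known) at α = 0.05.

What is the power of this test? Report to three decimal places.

Standardized effect: d = |μ_{treatment} − μ_{placebo}| / σ = |13.1 − 16.6| / 5.1 = 0.6863
Noncentrality parameter: δ = d·√(n/2) = 0.6863 × √(7/2) = 1.2839
Two-sided α = 0.05 → critical value z_{0.025} = 1.960.
Power = Φ(δ − 1.960) + Φ(−δ − 1.960) = Φ(-0.676) + Φ(-3.244) = 0.2495 + 0.0006 = 0.2501.

Power ≈ 0.250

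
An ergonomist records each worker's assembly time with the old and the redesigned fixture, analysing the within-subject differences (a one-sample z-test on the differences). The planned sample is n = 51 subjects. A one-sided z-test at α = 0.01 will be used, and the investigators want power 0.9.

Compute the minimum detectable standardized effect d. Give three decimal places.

Required noncentrality: δ = z_{0.01} + z_{0.10} = 2.326 + 1.282 = 3.608.
δ = d·√n ⇒ d = δ/√n = 3.608/√51 = 0.5052.

d ≈ 0.505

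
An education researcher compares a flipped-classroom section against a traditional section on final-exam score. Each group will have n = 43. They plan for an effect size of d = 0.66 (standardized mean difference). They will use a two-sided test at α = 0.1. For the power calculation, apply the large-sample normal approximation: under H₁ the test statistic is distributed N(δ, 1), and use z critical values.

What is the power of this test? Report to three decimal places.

Power ≈ 0.922

Noncentrality parameter: δ = d·√(n/2) = 0.66 × √(43/2) = 3.0603
Two-sided α = 0.1 → critical value z_{0.05} = 1.645.
Power = Φ(δ − 1.645) + Φ(−δ − 1.645) = Φ(1.415) + Φ(-4.705) = 0.9215 + 0.0000 = 0.9215.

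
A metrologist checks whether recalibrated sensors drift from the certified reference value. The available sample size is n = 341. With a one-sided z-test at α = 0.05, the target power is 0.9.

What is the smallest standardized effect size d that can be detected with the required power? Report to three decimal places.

Required noncentrality: δ = z_{0.05} + z_{0.10} = 1.645 + 1.282 = 2.926.
δ = d·√n ⇒ d = δ/√n = 2.926/√341 = 0.1585.

d ≈ 0.158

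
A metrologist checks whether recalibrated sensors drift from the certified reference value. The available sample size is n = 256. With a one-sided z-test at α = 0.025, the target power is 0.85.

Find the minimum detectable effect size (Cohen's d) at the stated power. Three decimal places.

Required noncentrality: δ = z_{0.025} + z_{0.15} = 1.960 + 1.036 = 2.996.
δ = d·√n ⇒ d = δ/√n = 2.996/√256 = 0.1873.

d ≈ 0.187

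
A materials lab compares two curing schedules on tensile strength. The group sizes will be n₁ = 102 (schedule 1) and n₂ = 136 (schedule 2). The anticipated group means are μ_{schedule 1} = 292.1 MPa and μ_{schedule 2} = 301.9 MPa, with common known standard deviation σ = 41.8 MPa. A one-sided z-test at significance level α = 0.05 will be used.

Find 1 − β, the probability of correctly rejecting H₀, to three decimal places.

Power ≈ 0.558

Standardized effect: d = |μ_{schedule 1} − μ_{schedule 2}| / σ = |292.1 − 301.9| / 41.8 = 0.2344
Noncentrality parameter: δ = d / √(1/n₁ + 1/n₂) = 0.2344 / √(1/102 + 1/136) = 1.7899
One-sided α = 0.05 → critical value z_{0.05} = 1.645.
Power = P(Z > 1.645 − δ) = Φ(0.145) = 0.5577.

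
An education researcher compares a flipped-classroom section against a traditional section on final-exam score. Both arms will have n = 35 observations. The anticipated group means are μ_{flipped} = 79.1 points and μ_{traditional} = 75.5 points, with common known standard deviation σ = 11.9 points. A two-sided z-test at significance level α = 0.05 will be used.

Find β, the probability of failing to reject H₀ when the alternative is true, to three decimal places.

Standardized effect: d = |μ_{flipped} − μ_{traditional}| / σ = |79.1 − 75.5| / 11.9 = 0.3025
Noncentrality parameter: δ = d·√(n/2) = 0.3025 × √(35/2) = 1.2655
Two-sided α = 0.05 → critical value z_{0.025} = 1.960.
Power = Φ(δ − 1.960) + Φ(−δ − 1.960) = Φ(-0.694) + Φ(-3.226) = 0.2437 + 0.0006 = 0.2443.
Type II error: β = 1 − power = 1 − 0.2443 = 0.7557.

β ≈ 0.756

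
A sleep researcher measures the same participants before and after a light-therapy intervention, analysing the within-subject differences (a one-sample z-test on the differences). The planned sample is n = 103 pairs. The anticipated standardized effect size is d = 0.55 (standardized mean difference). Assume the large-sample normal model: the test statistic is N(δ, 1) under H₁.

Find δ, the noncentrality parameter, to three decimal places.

δ ≈ 5.582

δ = d·√n = 0.55 × √103 = 5.5819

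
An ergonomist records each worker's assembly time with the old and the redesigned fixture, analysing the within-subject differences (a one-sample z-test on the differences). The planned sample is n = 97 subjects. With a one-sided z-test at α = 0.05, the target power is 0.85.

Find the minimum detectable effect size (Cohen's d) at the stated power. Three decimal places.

Required noncentrality: δ = z_{0.05} + z_{0.15} = 1.645 + 1.036 = 2.681.
δ = d·√n ⇒ d = δ/√n = 2.681/√97 = 0.2722.

d ≈ 0.272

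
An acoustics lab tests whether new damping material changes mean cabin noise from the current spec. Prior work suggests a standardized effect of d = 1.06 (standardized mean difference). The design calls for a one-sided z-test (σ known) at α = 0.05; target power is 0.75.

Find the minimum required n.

n = 5

For power 0.75 need Φ(δ − z_{0.05}) = 0.75, so δ = z_{0.05} + z_{0.25} = 1.645 + 0.674 = 2.319.
δ = d·√n ⇒ n = (δ/d)² = (2.319 / 1.06)² = 4.79.
Rounding up, n = 5.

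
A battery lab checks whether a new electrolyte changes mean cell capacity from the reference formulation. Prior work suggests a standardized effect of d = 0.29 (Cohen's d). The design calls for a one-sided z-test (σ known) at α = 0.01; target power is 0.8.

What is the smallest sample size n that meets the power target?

n = 120

For power 0.8 need Φ(δ − z_{0.01}) = 0.8, so δ = z_{0.01} + z_{0.20} = 2.326 + 0.842 = 3.168.
δ = d·√n ⇒ n = (δ/d)² = (3.168 / 0.29)² = 119.33.
Rounding up, n = 120.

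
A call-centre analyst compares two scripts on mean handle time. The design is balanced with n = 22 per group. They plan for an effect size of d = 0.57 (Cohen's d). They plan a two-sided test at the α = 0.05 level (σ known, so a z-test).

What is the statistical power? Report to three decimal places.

Noncentrality parameter: δ = d·√(n/2) = 0.57 × √(22/2) = 1.8905
Two-sided α = 0.05 → critical value z_{0.025} = 1.960.
Power = Φ(δ − 1.960) + Φ(−δ − 1.960) = Φ(-0.069) + Φ(-3.850) = 0.4723 + 0.0001 = 0.4724.

Power ≈ 0.472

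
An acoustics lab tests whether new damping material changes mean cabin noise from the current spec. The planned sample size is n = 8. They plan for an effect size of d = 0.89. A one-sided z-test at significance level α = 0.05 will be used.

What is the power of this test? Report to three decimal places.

Noncentrality parameter: δ = d·√n = 0.89 × √8 = 2.5173
One-sided α = 0.05 → critical value z_{0.05} = 1.645.
Power = Φ(δ − 1.645) = Φ(0.872) = 0.8085.

Power ≈ 0.809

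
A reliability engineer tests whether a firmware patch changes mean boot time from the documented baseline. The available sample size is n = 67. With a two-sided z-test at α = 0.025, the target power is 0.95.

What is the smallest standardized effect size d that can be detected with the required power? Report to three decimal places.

d ≈ 0.475

Required noncentrality: δ = z_{0.0125} + z_{0.05} = 2.241 + 1.645 = 3.886.
(Lower-tail contribution to power is negligible for δ > 0.)
δ = d·√n ⇒ d = δ/√n = 3.886/√67 = 0.4748.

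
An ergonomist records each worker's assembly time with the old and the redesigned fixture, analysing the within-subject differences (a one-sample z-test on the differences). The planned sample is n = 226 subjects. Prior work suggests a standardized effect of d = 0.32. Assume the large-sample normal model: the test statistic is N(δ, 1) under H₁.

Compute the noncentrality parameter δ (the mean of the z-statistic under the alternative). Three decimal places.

The noncentrality parameter scales effect size by the design's sample-size factor: δ = d·√n = 0.32 × √226 = 4.8107

δ ≈ 4.811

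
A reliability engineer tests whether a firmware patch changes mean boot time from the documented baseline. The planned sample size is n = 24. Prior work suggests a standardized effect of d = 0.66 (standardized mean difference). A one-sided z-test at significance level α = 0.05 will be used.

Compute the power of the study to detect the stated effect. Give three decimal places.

Power ≈ 0.944

Noncentrality parameter: δ = d·√n = 0.66 × √24 = 3.2333
One-sided α = 0.05 → critical value z_{0.05} = 1.645.
Power = P(Z > 1.645 − δ) = Φ(1.588) = 0.9439.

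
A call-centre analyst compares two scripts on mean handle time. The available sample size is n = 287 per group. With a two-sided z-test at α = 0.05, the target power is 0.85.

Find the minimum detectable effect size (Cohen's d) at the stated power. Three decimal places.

Need Φ(δ − 1.960) = 0.85, so δ = 1.960 + 1.036 = 2.996.
(Lower-tail contribution to power is negligible for δ > 0.)
δ = d·√(n/2) ⇒ d = δ/√(n/2) = 2.996/√(287/2) = 0.2501.

d ≈ 0.250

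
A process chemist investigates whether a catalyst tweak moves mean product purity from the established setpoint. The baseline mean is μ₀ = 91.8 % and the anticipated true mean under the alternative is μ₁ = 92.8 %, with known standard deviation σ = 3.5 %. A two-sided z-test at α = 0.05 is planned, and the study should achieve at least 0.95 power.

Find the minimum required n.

n = 160

Standardized effect: d = |μ₁ − μ₀| / σ = |92.8 − 91.8| / 3.5 = 0.2857
Set Φ(δ − 1.960) = 0.95; then δ − 1.960 = Φ⁻¹(0.95) = 1.645, giving δ = 3.605.
(The Φ(−δ − z_{α/2}) term is vanishingly small for δ > 0 and is dropped in the standard sample-size formula.)
δ = d·√n ⇒ n = (δ/d)² = (3.605 / 0.2857)² = 159.19.
Rounding up, n = 160.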